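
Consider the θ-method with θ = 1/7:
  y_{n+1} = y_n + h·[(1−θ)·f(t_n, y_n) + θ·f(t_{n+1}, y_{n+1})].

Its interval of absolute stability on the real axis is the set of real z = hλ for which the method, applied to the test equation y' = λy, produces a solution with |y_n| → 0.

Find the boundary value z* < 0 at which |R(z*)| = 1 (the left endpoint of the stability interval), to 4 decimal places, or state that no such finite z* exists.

With y'=λy (z=hλ):
  y_{n+1} = y_n + z·[6/7·y_n + 1/7·y_{n+1}] ⇒ (1 − 1/7z)y_{n+1} = (1 + 6/7z)y_n
  R(z) = (1 + 6/7z)/(1 − 1/7z).

Need |R(x)|<1, x<0.
x=-0.85: |R|=0.2420
R=−1: 1+6/7x = −1+1/7x ⇒ -5/7x=2 ⇒ x=2/(-5/7)=-2.8000
Confirm numerically:
  x=-2.396: |R|=0.78501 <1
  x=-2.337: |R|=0.75206 <1
  x=-2.261: |R|=0.70899 <1
  x=-1.593: |R|=0.29768 <1
  x=-3.227: |R|=1.20876 >1
  x=-3.214: |R|=1.20266 >1
  x=-2.850: |R|=1.02538 >1
Interval (-2.8000, 0).

left endpoint -2.8000.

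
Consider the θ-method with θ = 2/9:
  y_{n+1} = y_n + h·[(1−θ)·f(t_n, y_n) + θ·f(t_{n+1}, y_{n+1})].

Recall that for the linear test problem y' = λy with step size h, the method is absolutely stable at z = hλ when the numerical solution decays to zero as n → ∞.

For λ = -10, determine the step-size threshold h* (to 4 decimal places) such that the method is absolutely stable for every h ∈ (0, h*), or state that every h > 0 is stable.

(-3.6000,0); λ=-10 ⇒ h* = (18/5)/10 = 0.3600.

Set f=λy, z=hλ:
  y_{n+1} = y_n + z·[7/9·y_n + 2/9·y_{n+1}] ⇒ (1 − 2/9z)y_{n+1} = (1 + 7/9z)y_n
  ⇒ R(z) = (1 + 7/9z)/(1 − 2/9z).

Solve |R(x)|<1 on ℝ⁻.
x=-1.47: |R|=0.1080
R=−1: 1+7/9x = −1+2/9x ⇒ -5/9x=2 ⇒ x=2/(-5/9)=-3.6000
Confirm numerically:
  x=-2.730: |R|=0.69917 <1
  x=-2.451: |R|=0.58675 <1
  x=-2.064: |R|=0.41499 <1
  x=-4.159: |R|=1.16139 >1
  x=-4.100: |R|=1.14535 >1
  x=-3.877: |R|=1.08267 >1
Stable set (-3.6000, 0).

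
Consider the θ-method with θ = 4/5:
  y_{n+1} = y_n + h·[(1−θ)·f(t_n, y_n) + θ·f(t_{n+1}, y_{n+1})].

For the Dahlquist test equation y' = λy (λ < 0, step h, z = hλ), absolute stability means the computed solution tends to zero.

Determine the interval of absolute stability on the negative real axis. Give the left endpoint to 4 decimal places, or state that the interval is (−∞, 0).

Set f=λy, z=hλ:
  y_{n+1} = y_n + z·[1/5·y_n + 4/5·y_{n+1}] ⇒ (1 − 4/5z)y_{n+1} = (1 + 1/5z)y_n
  so R(z) = (1 + 1/5z)/(1 − 4/5z).

Boundary: |R(x)|=1, x<0.
x=-0.64: |R|=0.5767
x=-2: |R|=0.2308
x=-10: |R|=0.1111
x=-100: |R|=0.2346
θ=4/5≥1/2 ⇒ |1+1/5x|<|1−4/5x| ∀x<0 ⇒ interval (−∞,0).

(−∞, 0) — no finite endpoint.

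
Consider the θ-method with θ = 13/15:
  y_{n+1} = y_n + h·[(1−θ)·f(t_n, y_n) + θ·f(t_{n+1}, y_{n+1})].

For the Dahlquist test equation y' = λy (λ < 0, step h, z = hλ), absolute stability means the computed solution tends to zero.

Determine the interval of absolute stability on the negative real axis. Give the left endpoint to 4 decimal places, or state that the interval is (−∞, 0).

On y'=λy, z=hλ:
  y_{n+1} = y_n + z·[2/15·y_n + 13/15·y_{n+1}] ⇒ (1 − 13/15z)y_{n+1} = (1 + 2/15z)y_n
  R(z) = (1 + 2/15z)/(1 − 13/15z).

Boundary: |R(x)|=1, x<0.
x=-0.93: |R|=0.4850
x=-2: |R|=0.2683
x=-10: |R|=0.0345
x=-100: |R|=0.1407
θ=13/15≥1/2 ⇒ |1+2/15x|<|1−13/15x| ∀x<0 ⇒ unbounded interval.

unbounded; (−∞, 0).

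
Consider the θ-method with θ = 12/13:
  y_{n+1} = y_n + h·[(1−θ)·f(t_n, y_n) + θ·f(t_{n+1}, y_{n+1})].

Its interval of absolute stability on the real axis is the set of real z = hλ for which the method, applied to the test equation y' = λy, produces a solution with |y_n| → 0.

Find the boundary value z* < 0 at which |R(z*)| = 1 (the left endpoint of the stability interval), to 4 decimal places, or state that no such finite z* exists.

With y'=λy (z=hλ):
  y_{n+1} = y_n + z·[1/13·y_n + 12/13·y_{n+1}] ⇒ (1 − 12/13z)y_{n+1} = (1 + 1/13z)y_n
  so R(z) = (1 + 1/13z)/(1 − 12/13z).

Need |R(x)|<1, x<0.
x=-0.87: |R|=0.5175
x=-2: |R|=0.2973
x=-10: |R|=0.0226
x=-100: |R|=0.0717
θ=12/13≥1/2 ⇒ |1+1/13x|<|1−12/13x| ∀x<0 ⇒ stable on all of ℝ⁻.

interval (−∞, 0).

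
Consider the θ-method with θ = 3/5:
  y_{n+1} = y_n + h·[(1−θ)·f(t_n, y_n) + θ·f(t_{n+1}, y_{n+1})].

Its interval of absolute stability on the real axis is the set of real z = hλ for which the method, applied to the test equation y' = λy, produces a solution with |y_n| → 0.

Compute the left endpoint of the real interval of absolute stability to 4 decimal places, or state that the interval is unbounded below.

unbounded; (−∞, 0).

Set f=λy, z=hλ:
  y_{n+1} = y_n + z·[2/5·y_n + 3/5·y_{n+1}] ⇒ (1 − 3/5z)y_{n+1} = (1 + 2/5z)y_n
  so R(z) = (1 + 2/5z)/(1 − 3/5z).

Find x<0 with |R(x)|<1.
x=-0.99: |R|=0.3789
x=-2: |R|=0.0909
x=-10: |R|=0.4286
x=-100: |R|=0.6393
θ=3/5≥1/2 ⇒ |1+2/5x|<|1−3/5x| ∀x<0 ⇒ interval (−∞,0).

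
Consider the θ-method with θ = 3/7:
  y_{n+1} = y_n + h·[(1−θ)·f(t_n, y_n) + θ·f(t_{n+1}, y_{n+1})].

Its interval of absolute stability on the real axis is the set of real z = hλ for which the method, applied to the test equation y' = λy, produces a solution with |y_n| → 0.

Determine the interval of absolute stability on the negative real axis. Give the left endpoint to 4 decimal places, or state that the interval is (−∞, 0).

Test eqn y'=λy, z=hλ:
  y_{n+1} = y_n + z·[4/7·y_n + 3/7·y_{n+1}] ⇒ (1 − 3/7z)y_{n+1} = (1 + 4/7z)y_n
  ⇒ R(z) = (1 + 4/7z)/(1 − 3/7z).

Boundary: |R(x)|=1, x<0.
x=-1.36: |R|=0.1408
R=−1: 1+4/7x = −1+3/7x ⇒ -1/7x=2 ⇒ x=2/(-1/7)=-14.0000
Confirm numerically:
  x=-12.542: |R|=0.96733 <1
  x=-11.622: |R|=0.94320 <1
  x=-8.641: |R|=0.83723 <1
  x=-8.639: |R|=0.83714 <1
  x=-14.431: |R|=1.00857 >1
  x=-14.344: |R|=1.00688 >1
Stable set (-14.0000, 0).

z∈(-14.0000,0).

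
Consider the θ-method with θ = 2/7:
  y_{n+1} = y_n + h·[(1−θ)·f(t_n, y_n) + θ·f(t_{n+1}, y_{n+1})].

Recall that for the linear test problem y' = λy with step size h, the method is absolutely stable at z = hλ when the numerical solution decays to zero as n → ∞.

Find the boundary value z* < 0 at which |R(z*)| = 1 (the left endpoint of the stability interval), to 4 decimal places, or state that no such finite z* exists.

left endpoint -4.6667.

Test eqn y'=λy, z=hλ:
  y_{n+1} = y_n + z·[5/7·y_n + 2/7·y_{n+1}] ⇒ (1 − 2/7z)y_{n+1} = (1 + 5/7z)y_n
  Hence R(z) = (1 + 5/7z)/(1 − 2/7z).

Solve |R(x)|<1 on ℝ⁻.
x=-1.37: |R|=0.0154
R=−1: 1+5/7x = −1+2/7x ⇒ -3/7x=2 ⇒ x=2/(-3/7)=-4.6667
Confirm numerically:
  x=-3.524: |R|=0.75598 <1
  x=-3.353: |R|=0.71246 <1
  x=-2.002: |R|=0.27354 <1
  x=-5.246: |R|=1.09936 >1
  x=-4.949: |R|=1.05012 >1
  x=-4.841: |R|=1.03135 >1
Interval (-4.6667, 0).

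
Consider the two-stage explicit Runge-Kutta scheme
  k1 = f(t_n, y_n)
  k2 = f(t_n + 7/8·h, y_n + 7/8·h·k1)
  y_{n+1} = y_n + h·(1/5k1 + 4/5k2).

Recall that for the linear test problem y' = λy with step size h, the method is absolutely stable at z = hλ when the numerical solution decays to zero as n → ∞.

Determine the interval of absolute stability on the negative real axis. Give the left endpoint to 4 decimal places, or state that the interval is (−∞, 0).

On y'=λy, z=hλ:
  k1=λy_n ⇒ h·k1=z·y_n;  k2=λ(1+7/8z)y_n ⇒ h·k2=z(1+7/8z)y_n
  y_{n+1}/y_n = 1 + 1/5z + 4/5z(1+7/8z) = 1 + z + 7/10z²
  R(z) = 1 + z + 7/10z².

Find x<0 with |R(x)|<1.
x=-0.82: |R|=0.6507
R=1: x+7/10x²=0 ⇒ x=−10/7=-1.4286; min R=1−1/(4·7/10)=0.6429>−1
Confirm numerically:
  x=-1.292: |R|=0.87648 <1
  x=-1.258: |R|=0.84979 <1
  x=-0.999: |R|=0.69960 <1
  x=-1.962: |R|=1.73261 >1
  x=-1.875: |R|=1.58594 >1
  x=-1.836: |R|=1.52363 >1
Stable set (-1.4286, 0).

z∈(-1.4286,0).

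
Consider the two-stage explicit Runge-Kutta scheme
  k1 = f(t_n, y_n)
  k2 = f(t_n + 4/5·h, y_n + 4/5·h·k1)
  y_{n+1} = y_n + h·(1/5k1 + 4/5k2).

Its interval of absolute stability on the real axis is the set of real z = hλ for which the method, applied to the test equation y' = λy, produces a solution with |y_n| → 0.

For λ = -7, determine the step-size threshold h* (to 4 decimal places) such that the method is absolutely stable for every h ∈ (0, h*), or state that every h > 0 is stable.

(-1.5625,0); λ=-7 ⇒ h* = (25/16)/7 = 0.2232.

Set f=λy, z=hλ:
  k1=λy_n ⇒ h·k1=z·y_n;  k2=λ(1+4/5z)y_n ⇒ h·k2=z(1+4/5z)y_n
  y_{n+1}/y_n = 1 + 1/5z + 4/5z(1+4/5z) = 1 + z + 16/25z²
  Hence R(z) = 1 + z + 16/25z².

Need |R(x)|<1, x<0.
x=-1.53: |R|=0.9682
R=1: x+16/25x²=0 ⇒ x=−25/16=-1.5625; min R=1−1/(4·16/25)=0.6094>−1
Confirm numerically:
  x=-1.522: |R|=0.96055 <1
  x=-1.151: |R|=0.69687 <1
  x=-0.872: |R|=0.61465 <1
  x=-0.625: |R|=0.62500 <1
  x=-1.915: |R|=1.43202 >1
  x=-1.759: |R|=1.22121 >1
  x=-1.739: |R|=1.19644 >1
Stable set (-1.5625, 0).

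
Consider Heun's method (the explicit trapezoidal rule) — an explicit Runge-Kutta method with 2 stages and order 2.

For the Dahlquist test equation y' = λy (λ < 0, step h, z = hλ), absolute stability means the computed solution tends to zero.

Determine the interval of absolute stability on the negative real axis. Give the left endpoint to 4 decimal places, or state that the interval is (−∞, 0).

z∈(-2.0000,0).

On y'=λy, z=hλ:
  order 2, 2-stage ⇒ R(z)=1+z+z^2/2
  (e.g. R(-1.05)=0.50125, |R|=0.50125)

Find x<0 with |R(x)|<1.
x=-1.05: |R|=0.5012
|R(-1.98)|=0.9802 |R(-1.93)|=0.9325 |R(-1.18)|=0.5162
Bisect:
  x_lo=-2.8513 |R|=2.2137  x_hi=-0.3828 |R|=0.6904
  mid=-1.61708 |R|=0.69039 →hi
  mid=-2.23419 |R|=1.26161 →lo
  mid=-1.92563 |R|=0.92840 →hi
  mid=-2.07991 |R|=1.08310 →lo
  mid=-2.00277 |R|=1.00278 →lo
  mid=-1.96420 |R|=0.96484 →hi
  mid=-1.98349 |R|=0.98362 →hi
  mid=-1.99313 |R|=0.99315 →hi
  ...
  [-2.00006,-1.99991] ⇒ x*=-2.0000
Interval (-2.0000, 0).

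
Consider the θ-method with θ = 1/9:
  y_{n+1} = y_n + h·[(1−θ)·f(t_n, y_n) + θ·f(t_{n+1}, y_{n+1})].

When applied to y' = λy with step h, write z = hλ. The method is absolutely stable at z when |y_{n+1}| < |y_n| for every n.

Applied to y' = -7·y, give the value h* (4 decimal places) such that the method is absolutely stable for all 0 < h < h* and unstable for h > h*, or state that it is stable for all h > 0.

(-2.5714,0); λ=-7 ⇒ h* = (18/7)/7 = 0.3673.

Test eqn y'=λy, z=hλ:
  y_{n+1} = y_n + z·[8/9·y_n + 1/9·y_{n+1}] ⇒ (1 − 1/9z)y_{n+1} = (1 + 8/9z)y_n
  so R(z) = (1 + 8/9z)/(1 − 1/9z).

Solve |R(x)|<1 on ℝ⁻.
x=-0.79: |R|=0.2737
R=−1: 1+8/9x = −1+1/9x ⇒ -7/9x=2 ⇒ x=2/(-7/9)=-2.5714
Confirm numerically:
  x=-2.181: |R|=0.75557 <1
  x=-2.035: |R|=0.65972 <1
  x=-1.792: |R|=0.49444 <1
  x=-1.509: |R|=0.29232 <1
  x=-3.049: |R|=1.27745 >1
  x=-3.018: |R|=1.26011 >1
So |R|<1 on (-2.5714, 0).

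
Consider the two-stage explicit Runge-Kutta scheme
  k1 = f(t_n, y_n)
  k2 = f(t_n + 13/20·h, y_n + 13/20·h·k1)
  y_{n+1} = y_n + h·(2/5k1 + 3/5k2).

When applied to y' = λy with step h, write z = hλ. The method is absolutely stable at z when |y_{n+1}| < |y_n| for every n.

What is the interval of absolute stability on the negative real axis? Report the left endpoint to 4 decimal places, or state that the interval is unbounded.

z∈(-2.5641,0).

On y'=λy, z=hλ:
  k1=λy_n ⇒ h·k1=z·y_n;  k2=λ(1+13/20z)y_n ⇒ h·k2=z(1+13/20z)y_n
  y_{n+1}/y_n = 1 + 2/5z + 3/5z(1+13/20z) = 1 + z + 39/100z²
  Hence R(z) = 1 + z + 39/100z².

Solve |R(x)|<1 on ℝ⁻.
x=-0.89: |R|=0.4189
R=1: x+39/100x²=0 ⇒ x=−100/39=-2.5641; min R=1−1/(4·39/100)=0.3590>−1
Confirm numerically:
  x=-1.980: |R|=0.54896 <1
  x=-1.309: |R|=0.35926 <1
  x=-1.142: |R|=0.36662 <1
  x=-3.004: |R|=1.51537 >1
  x=-2.737: |R|=1.18456 >1
  x=-2.601: |R|=1.03743 >1
So |R|<1 on (-2.5641, 0).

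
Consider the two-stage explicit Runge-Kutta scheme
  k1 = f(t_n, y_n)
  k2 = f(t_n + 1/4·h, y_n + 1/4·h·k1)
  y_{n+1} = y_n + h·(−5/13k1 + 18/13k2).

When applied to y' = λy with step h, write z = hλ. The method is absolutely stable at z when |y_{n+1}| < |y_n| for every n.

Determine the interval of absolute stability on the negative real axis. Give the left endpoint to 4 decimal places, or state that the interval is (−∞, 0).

With y'=λy (z=hλ):
  k1=λy_n ⇒ h·k1=z·y_n;  k2=λ(1+1/4z)y_n ⇒ h·k2=z(1+1/4z)y_n
  y_{n+1}/y_n = 1 − 5/13z + 18/13z(1+1/4z) = 1 + z + 9/26z²
  Hence R(z) = 1 + z + 9/26z².

Boundary: |R(x)|=1, x<0.
x=-1.14: |R|=0.3099
R=1: x+9/26x²=0 ⇒ x=−26/9=-2.8889; min R=1−1/(4·9/26)=0.2778>−1
Confirm numerically:
  x=-2.689: |R|=0.81394 <1
  x=-1.974: |R|=0.37485 <1
  x=-1.877: |R|=0.34254 <1
  x=-3.299: |R|=1.46833 >1
  x=-3.080: |R|=1.20375 >1
So |R|<1 on (-2.8889, 0).

(-2.8889, 0).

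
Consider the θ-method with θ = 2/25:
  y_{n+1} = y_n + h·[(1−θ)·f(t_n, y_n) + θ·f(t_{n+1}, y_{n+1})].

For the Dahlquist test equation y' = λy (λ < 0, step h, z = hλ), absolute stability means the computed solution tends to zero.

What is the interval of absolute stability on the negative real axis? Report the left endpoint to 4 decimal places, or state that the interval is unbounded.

With y'=λy (z=hλ):
  y_{n+1} = y_n + z·[23/25·y_n + 2/25·y_{n+1}] ⇒ (1 − 2/25z)y_{n+1} = (1 + 23/25z)y_n
  so R(z) = (1 + 23/25z)/(1 − 2/25z).

Solve |R(x)|<1 on ℝ⁻.
x=-0.4: |R|=0.6124
R=−1: 1+23/25x = −1+2/25x ⇒ -21/25x=2 ⇒ x=2/(-21/25)=-2.3810
Confirm numerically:
  x=-2.309: |R|=0.94898 <1
  x=-1.981: |R|=0.71000 <1
  x=-1.535: |R|=0.36712 <1
  x=-0.979: |R|=0.09211 <1
  x=-2.968: |R|=1.39850 >1
  x=-2.444: |R|=1.04430 >1
Interval (-2.3810, 0).

(-2.3810, 0).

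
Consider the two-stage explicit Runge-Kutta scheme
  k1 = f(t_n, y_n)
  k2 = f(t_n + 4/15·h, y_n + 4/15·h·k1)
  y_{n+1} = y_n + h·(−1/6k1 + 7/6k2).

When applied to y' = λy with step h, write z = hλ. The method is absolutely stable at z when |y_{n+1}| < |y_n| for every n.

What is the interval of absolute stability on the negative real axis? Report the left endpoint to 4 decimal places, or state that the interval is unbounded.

On y'=λy, z=hλ:
  k1=λy_n ⇒ h·k1=z·y_n;  k2=λ(1+4/15z)y_n ⇒ h·k2=z(1+4/15z)y_n
  y_{n+1}/y_n = 1 − 1/6z + 7/6z(1+4/15z) = 1 + z + 14/45z²
  ⇒ R(z) = 1 + z + 14/45z².

Boundary: |R(x)|=1, x<0.
x=-0.36: |R|=0.6803
R=1: x+14/45x²=0 ⇒ x=−45/14=-3.2143; min R=1−1/(4·14/45)=0.1964>−1
Confirm numerically:
  x=-2.129: |R|=0.28115 <1
  x=-1.494: |R|=0.20041 <1
  x=-1.480: |R|=0.20146 <1
  x=-3.549: |R|=1.36957 >1
  x=-3.332: |R|=1.12203 >1
Stable set (-3.2143, 0).

(-3.2143, 0).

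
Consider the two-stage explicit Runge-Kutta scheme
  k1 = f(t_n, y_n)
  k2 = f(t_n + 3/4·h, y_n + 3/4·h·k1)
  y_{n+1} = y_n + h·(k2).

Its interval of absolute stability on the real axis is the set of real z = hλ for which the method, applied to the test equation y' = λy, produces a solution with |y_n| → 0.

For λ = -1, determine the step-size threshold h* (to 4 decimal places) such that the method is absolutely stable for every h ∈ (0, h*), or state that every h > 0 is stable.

With y'=λy (z=hλ):
  k1=λy_n ⇒ h·k1=z·y_n;  k2=λ(1+3/4z)y_n ⇒ h·k2=z(1+3/4z)y_n
  y_{n+1}/y_n = 1 + z(1+3/4z) = 1 + z + 3/4z²
  ⇒ R(z) = 1 + z + 3/4z².

Find x<0 with |R(x)|<1.
x=-0.45: |R|=0.7019
R=1: x+3/4x²=0 ⇒ x=−4/3=-1.3333; min R=1−1/(4·3/4)=0.6667>−1
Confirm numerically:
  x=-1.079: |R|=0.79418 <1
  x=-0.651: |R|=0.66685 <1
  x=-0.649: |R|=0.66690 <1
  x=-0.538: |R|=0.67908 <1
  x=-1.914: |R|=1.83355 >1
  x=-1.527: |R|=1.22180 >1
So |R|<1 on (-1.3333, 0).

(-1.3333,0); λ=-1 ⇒ h* = (4/3)/1 = 1.3333.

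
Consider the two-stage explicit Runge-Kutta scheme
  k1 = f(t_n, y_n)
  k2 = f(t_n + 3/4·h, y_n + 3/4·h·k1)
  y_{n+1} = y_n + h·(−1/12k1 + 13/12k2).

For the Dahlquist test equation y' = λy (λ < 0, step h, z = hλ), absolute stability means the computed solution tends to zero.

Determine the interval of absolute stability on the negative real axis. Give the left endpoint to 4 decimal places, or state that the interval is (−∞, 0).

z∈(-1.2308,0).

On y'=λy, z=hλ:
  k1=λy_n ⇒ h·k1=z·y_n;  k2=λ(1+3/4z)y_n ⇒ h·k2=z(1+3/4z)y_n
  y_{n+1}/y_n = 1 − 1/12z + 13/12z(1+3/4z) = 1 + z + 13/16z²
  Hence R(z) = 1 + z + 13/16z².

Find x<0 with |R(x)|<1.
x=-1.54: |R|=1.3869
R=1: x+13/16x²=0 ⇒ x=−16/13=-1.2308; min R=1−1/(4·13/16)=0.6923>−1
Confirm numerically:
  x=-1.118: |R|=0.89756 <1
  x=-0.880: |R|=0.74920 <1
  x=-0.784: |R|=0.71541 <1
  x=-0.654: |R|=0.69352 <1
  x=-1.824: |R|=1.87917 >1
  x=-1.811: |R|=1.85377 >1
  x=-1.570: |R|=1.43273 >1
So |R|<1 on (-1.2308, 0).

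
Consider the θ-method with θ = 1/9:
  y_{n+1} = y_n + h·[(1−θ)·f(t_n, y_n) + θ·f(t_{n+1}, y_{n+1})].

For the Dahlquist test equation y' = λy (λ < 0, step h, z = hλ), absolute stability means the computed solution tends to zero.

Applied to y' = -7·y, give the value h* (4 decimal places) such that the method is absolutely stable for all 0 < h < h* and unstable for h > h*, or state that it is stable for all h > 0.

(-2.5714,0); λ=-7 ⇒ h* = (18/7)/7 = 0.3673.

Test eqn y'=λy, z=hλ:
  y_{n+1} = y_n + z·[8/9·y_n + 1/9·y_{n+1}] ⇒ (1 − 1/9z)y_{n+1} = (1 + 8/9z)y_n
  ⇒ R(z) = (1 + 8/9z)/(1 − 1/9z).

Solve |R(x)|<1 on ℝ⁻.
x=-1.66: |R|=0.4015
R=−1: 1+8/9x = −1+1/9x ⇒ -7/9x=2 ⇒ x=2/(-7/9)=-2.5714
Confirm numerically:
  x=-2.253: |R|=0.80192 <1
  x=-2.210: |R|=0.77431 <1
  x=-1.037: |R|=0.07014 <1
  x=-3.145: |R|=1.33059 >1
  x=-3.036: |R|=1.27019 >1
  x=-2.780: |R|=1.12394 >1
Stable set (-2.5714, 0).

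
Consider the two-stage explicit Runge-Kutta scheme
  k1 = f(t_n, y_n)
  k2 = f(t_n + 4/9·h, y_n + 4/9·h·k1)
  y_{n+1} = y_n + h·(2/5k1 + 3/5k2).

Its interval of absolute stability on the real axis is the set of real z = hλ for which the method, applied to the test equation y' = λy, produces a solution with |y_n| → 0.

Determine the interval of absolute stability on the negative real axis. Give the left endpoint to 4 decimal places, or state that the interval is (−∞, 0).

z∈(-3.7500,0).

On y'=λy, z=hλ:
  k1=λy_n ⇒ h·k1=z·y_n;  k2=λ(1+4/9z)y_n ⇒ h·k2=z(1+4/9z)y_n
  y_{n+1}/y_n = 1 + 2/5z + 3/5z(1+4/9z) = 1 + z + 4/15z²
  Hence R(z) = 1 + z + 4/15z².

Find x<0 with |R(x)|<1.
x=-1.7: |R|=0.0707
R=1: x+4/15x²=0 ⇒ x=−15/4=-3.7500; min R=1−1/(4·4/15)=0.0625>−1
Confirm numerically:
  x=-3.027: |R|=0.41639 <1
  x=-2.848: |R|=0.31496 <1
  x=-2.589: |R|=0.19845 <1
  x=-3.995: |R|=1.26101 >1
  x=-3.910: |R|=1.16683 >1
  x=-3.809: |R|=1.05993 >1
Interval (-3.7500, 0).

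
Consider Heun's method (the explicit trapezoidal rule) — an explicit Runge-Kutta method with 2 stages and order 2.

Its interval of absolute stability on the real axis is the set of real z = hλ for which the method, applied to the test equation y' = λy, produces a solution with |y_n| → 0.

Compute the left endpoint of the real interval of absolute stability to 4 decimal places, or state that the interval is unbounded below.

left endpoint -2.0000.

With y'=λy (z=hλ):
  order 2, 2-stage ⇒ R(z)=1+z+z^2/2
  (e.g. R(-1.39)=0.57605, |R|=0.57605)

Find x<0 with |R(x)|<1.
x=-1.39: |R|=0.5760
|R(-2.34)|=1.3978 |R(-1.84)|=0.8528 |R(-0.98)|=0.5002
Bisect:
  x_lo=-2.8389 |R|=2.1907  x_hi=-0.2754 |R|=0.7625
  mid=-1.55712 |R|=0.65519 →hi
  mid=-2.19798 |R|=1.21758 →lo
  mid=-1.87755 |R|=0.88505 →hi
  mid=-2.03777 |R|=1.03848 →lo
  mid=-1.95766 |R|=0.95856 →hi
  mid=-1.99771 |R|=0.99772 →hi
  mid=-2.01774 |R|=1.01790 →lo
  mid=-2.00773 |R|=1.00776 →lo
  mid=-2.00272 |R|=1.00272 →lo
  ...
  [-2.00006,-1.99990] ⇒ x*=-2.0000
Stable set (-2.0000, 0).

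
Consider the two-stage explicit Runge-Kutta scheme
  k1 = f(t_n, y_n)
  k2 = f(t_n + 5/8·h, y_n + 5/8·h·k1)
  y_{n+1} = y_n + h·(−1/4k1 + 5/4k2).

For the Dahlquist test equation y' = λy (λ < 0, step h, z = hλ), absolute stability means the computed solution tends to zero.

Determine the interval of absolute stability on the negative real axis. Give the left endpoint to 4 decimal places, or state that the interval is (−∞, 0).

(-1.2800, 0).

Test eqn y'=λy, z=hλ:
  k1=λy_n ⇒ h·k1=z·y_n;  k2=λ(1+5/8z)y_n ⇒ h·k2=z(1+5/8z)y_n
  y_{n+1}/y_n = 1 − 1/4z + 5/4z(1+5/8z) = 1 + z + 25/32z²
  R(z) = 1 + z + 25/32z².

Boundary: |R(x)|=1, x<0.
x=-1.66: |R|=1.4928
R=1: x+25/32x²=0 ⇒ x=−32/25=-1.2800; min R=1−1/(4·25/32)=0.6800>−1
Confirm numerically:
  x=-1.105: |R|=0.84893 <1
  x=-1.058: |R|=0.81650 <1
  x=-0.933: |R|=0.74707 <1
  x=-1.536: |R|=1.30720 >1
  x=-1.414: |R|=1.14803 >1
So |R|<1 on (-1.2800, 0).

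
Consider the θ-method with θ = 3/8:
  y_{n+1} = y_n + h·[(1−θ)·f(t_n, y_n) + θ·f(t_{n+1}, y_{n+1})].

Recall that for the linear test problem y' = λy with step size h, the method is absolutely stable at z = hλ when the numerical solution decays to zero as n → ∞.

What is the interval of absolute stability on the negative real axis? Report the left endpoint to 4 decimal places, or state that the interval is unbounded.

(-8.0000, 0).

With y'=λy (z=hλ):
  y_{n+1} = y_n + z·[5/8·y_n + 3/8·y_{n+1}] ⇒ (1 − 3/8z)y_{n+1} = (1 + 5/8z)y_n
  ⇒ R(z) = (1 + 5/8z)/(1 − 3/8z).

Solve |R(x)|<1 on ℝ⁻.
x=-1.71: |R|=0.0419
R=−1: 1+5/8x = −1+3/8x ⇒ -1/4x=2 ⇒ x=2/(-1/4)=-8.0000
Confirm numerically:
  x=-6.295: |R|=0.87316 <1
  x=-4.965: |R|=0.73488 <1
  x=-3.224: |R|=0.45948 <1
  x=-8.587: |R|=1.03477 >1
  x=-8.431: |R|=1.02589 >1
So |R|<1 on (-8.0000, 0).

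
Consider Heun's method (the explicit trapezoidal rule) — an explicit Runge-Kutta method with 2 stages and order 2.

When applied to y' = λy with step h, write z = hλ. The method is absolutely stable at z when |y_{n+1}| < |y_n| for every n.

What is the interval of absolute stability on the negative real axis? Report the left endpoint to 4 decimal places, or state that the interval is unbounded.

Set f=λy, z=hλ:
  order 2, 2-stage ⇒ R(z)=1+z+z^2/2
  (e.g. R(-1.19)=0.51805, |R|=0.51805)

Find x<0 with |R(x)|<1.
x=-1.19: |R|=0.5181
|R(-1.5)|=0.6250 |R(-1.26)|=0.5338 |R(-1.19)|=0.5181
Bisect:
  x_lo=-2.4612 |R|=1.5676  x_hi=-0.1264 |R|=0.8816
  mid=-1.29382 |R|=0.54317 →hi
  mid=-1.87751 |R|=0.88501 →hi
  mid=-2.16935 |R|=1.18370 →lo
  mid=-2.02343 |R|=1.02371 →lo
  mid=-1.95047 |R|=0.95170 →hi
  mid=-1.98695 |R|=0.98704 →hi
  mid=-2.00519 |R|=1.00521 →lo
  mid=-1.99607 |R|=0.99608 →hi
  mid=-2.00063 |R|=1.00063 →lo
  mid=-1.99835 |R|=0.99835 →hi
  ...
  [-2.00006,-1.99992] ⇒ x*=-2.0000
Interval (-2.0000, 0).

z∈(-2.0000,0).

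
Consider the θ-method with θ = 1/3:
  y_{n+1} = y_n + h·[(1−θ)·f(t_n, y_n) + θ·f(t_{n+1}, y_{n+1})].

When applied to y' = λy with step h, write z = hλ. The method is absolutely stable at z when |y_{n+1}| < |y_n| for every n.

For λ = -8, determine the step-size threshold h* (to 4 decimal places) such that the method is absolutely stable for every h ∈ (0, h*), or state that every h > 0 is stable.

Set f=λy, z=hλ:
  y_{n+1} = y_n + z·[2/3·y_n + 1/3·y_{n+1}] ⇒ (1 − 1/3z)y_{n+1} = (1 + 2/3z)y_n
  R(z) = (1 + 2/3z)/(1 − 1/3z).

Boundary: |R(x)|=1, x<0.
x=-0.38: |R|=0.6627
R=−1: 1+2/3x = −1+1/3x ⇒ -1/3x=2 ⇒ x=2/(-1/3)=-6.0000
Confirm numerically:
  x=-5.851: |R|=0.98317 <1
  x=-4.679: |R|=0.82797 <1
  x=-2.741: |R|=0.43233 <1
  x=-6.495: |R|=1.05213 >1
  x=-6.477: |R|=1.05033 >1
  x=-6.406: |R|=1.04316 >1
Stable set (-6.0000, 0).

(-6.0000,0); λ=-8 ⇒ h* = (6)/8 = 0.7500.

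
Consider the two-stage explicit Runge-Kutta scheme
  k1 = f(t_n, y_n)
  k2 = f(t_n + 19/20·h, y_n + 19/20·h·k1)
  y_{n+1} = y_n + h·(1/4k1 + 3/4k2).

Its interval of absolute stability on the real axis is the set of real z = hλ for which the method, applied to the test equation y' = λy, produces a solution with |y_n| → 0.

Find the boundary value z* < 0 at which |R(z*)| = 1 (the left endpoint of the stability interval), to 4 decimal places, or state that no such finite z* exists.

Test eqn y'=λy, z=hλ:
  k1=λy_n ⇒ h·k1=z·y_n;  k2=λ(1+19/20z)y_n ⇒ h·k2=z(1+19/20z)y_n
  y_{n+1}/y_n = 1 + 1/4z + 3/4z(1+19/20z) = 1 + z + 57/80z²
  so R(z) = 1 + z + 57/80z².

Find x<0 with |R(x)|<1.
x=-0.99: |R|=0.7083
R=1: x+57/80x²=0 ⇒ x=−80/57=-1.4035; min R=1−1/(4·57/80)=0.6491>−1
Confirm numerically:
  x=-1.106: |R|=0.76556 <1
  x=-0.942: |R|=0.69025 <1
  x=-0.690: |R|=0.64922 <1
  x=-1.759: |R|=1.44553 >1
  x=-1.671: |R|=1.31847 >1
So |R|<1 on (-1.4035, 0).

z* = -1.4035.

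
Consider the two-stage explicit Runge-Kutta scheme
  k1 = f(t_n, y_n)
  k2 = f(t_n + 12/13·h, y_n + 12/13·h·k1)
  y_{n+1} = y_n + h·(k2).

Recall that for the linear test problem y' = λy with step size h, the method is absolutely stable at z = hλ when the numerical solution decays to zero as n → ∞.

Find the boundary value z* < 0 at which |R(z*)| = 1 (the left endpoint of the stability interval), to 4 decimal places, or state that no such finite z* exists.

Set f=λy, z=hλ:
  k1=λy_n ⇒ h·k1=z·y_n;  k2=λ(1+12/13z)y_n ⇒ h·k2=z(1+12/13z)y_n
  y_{n+1}/y_n = 1 + z(1+12/13z) = 1 + z + 12/13z²
  so R(z) = 1 + z + 12/13z².

Boundary: |R(x)|=1, x<0.
x=-0.8: |R|=0.7908
R=1: x+12/13x²=0 ⇒ x=−13/12=-1.0833; min R=1−1/(4·12/13)=0.7292>−1
Confirm numerically:
  x=-0.996: |R|=0.91971 <1
  x=-0.862: |R|=0.82389 <1
  x=-0.731: |R|=0.76226 <1
  x=-1.231: |R|=1.16779 >1
  x=-1.218: |R|=1.15141 >1
Interval (-1.0833, 0).

left endpoint -1.0833.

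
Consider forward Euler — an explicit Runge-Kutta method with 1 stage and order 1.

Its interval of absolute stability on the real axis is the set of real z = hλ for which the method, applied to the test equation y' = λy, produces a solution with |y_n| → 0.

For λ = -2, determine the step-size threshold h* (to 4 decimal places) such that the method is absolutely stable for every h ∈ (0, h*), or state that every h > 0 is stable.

(-2.0000,0); λ=-2 ⇒ h* = 1.0000.

On y'=λy, z=hλ:
  order 1, 1-stage ⇒ R(z)=1+z
  (e.g. R(-0.45)=0.55000, |R|=0.55000)

Need |R(x)|<1, x<0.
x=-0.45: |R|=0.5500
|R(-2.04)|=1.0400 |R(-1)|=0.0000 |R(-0.95)|=0.0500
Bisect:
  x_lo=-2.6619 |R|=1.6619  x_hi=-0.3182 |R|=0.6818
  mid=-1.49006 |R|=0.49006 →hi
  mid=-2.07598 |R|=1.07598 →lo
  mid=-1.78302 |R|=0.78302 →hi
  mid=-1.92950 |R|=0.92950 →hi
  mid=-2.00274 |R|=1.00274 →lo
  mid=-1.96612 |R|=0.96612 →hi
  mid=-1.98443 |R|=0.98443 →hi
  mid=-1.99358 |R|=0.99358 →hi
  mid=-1.99816 |R|=0.99816 →hi
  ...
  [-2.00002,-1.99988] ⇒ x*=-2.0000
So |R|<1 on (-2.0000, 0).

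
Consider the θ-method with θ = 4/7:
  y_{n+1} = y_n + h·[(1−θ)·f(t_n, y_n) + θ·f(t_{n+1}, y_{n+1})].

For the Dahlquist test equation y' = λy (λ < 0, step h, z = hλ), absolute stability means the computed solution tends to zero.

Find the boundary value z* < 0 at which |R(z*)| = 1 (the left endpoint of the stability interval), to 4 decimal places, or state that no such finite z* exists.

(−∞, 0) — no finite endpoint.

With y'=λy (z=hλ):
  y_{n+1} = y_n + z·[3/7·y_n + 4/7·y_{n+1}] ⇒ (1 − 4/7z)y_{n+1} = (1 + 3/7z)y_n
  R(z) = (1 + 3/7z)/(1 − 4/7z).

Need |R(x)|<1, x<0.
x=-0.7: |R|=0.5000
x=-2: |R|=0.0667
x=-10: |R|=0.4894
x=-100: |R|=0.7199
θ=4/7≥1/2 ⇒ |1+3/7x|<|1−4/7x| ∀x<0 ⇒ interval (−∞,0).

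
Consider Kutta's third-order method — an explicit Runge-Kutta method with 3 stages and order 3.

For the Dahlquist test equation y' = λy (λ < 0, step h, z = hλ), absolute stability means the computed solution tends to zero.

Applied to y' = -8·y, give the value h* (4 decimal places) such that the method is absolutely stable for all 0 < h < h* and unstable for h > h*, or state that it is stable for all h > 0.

With y'=λy (z=hλ):
  order 3, 3-stage ⇒ R(z)=1+z+z^2/2+z^3/6
  (e.g. R(-1.6)=-0.00267, |R|=0.00267)

Boundary: |R(x)|=1, x<0.
x=-1.6: |R|=0.0027
|R(-2.7)|=1.3355 |R(-2.63)|=1.2035 |R(-2.35)|=0.7517
Bisect:
  x_lo=-3.0125 |R|=2.0314  x_hi=-0.1796 |R|=0.8356
  mid=-1.59604 |R|=0.00002 →hi
  mid=-2.30426 |R|=0.68858 →hi
  mid=-2.65838 |R|=1.25600 →lo
  mid=-2.48132 |R|=0.94907 →hi
  mid=-2.56985 |R|=1.09638 →lo
  mid=-2.52558 |R|=1.02123 →lo
  mid=-2.50345 |R|=0.98478 →hi
  mid=-2.51452 |R|=1.00292 →lo
  ...
  [-2.51279,-2.51262] ⇒ x*=-2.5127
Stable set (-2.5127, 0).

(-2.5127,0); λ=-8 ⇒ h* = 0.3141.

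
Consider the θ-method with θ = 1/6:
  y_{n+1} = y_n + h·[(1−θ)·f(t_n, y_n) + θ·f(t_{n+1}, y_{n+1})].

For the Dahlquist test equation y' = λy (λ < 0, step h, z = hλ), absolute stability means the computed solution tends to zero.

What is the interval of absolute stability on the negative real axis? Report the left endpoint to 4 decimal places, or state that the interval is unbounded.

z∈(-3.0000,0).

On y'=λy, z=hλ:
  y_{n+1} = y_n + z·[5/6·y_n + 1/6·y_{n+1}] ⇒ (1 − 1/6z)y_{n+1} = (1 + 5/6z)y_n
  ⇒ R(z) = (1 + 5/6z)/(1 − 1/6z).

Solve |R(x)|<1 on ℝ⁻.
x=-1.55: |R|=0.2318
R=−1: 1+5/6x = −1+1/6x ⇒ -2/3x=2 ⇒ x=2/(-2/3)=-3.0000
Confirm numerically:
  x=-2.881: |R|=0.94640 <1
  x=-2.461: |R|=0.74518 <1
  x=-1.703: |R|=0.32650 <1
  x=-3.557: |R|=1.23313 >1
  x=-3.326: |R|=1.13982 >1
  x=-3.081: |R|=1.03568 >1
Stable set (-3.0000, 0).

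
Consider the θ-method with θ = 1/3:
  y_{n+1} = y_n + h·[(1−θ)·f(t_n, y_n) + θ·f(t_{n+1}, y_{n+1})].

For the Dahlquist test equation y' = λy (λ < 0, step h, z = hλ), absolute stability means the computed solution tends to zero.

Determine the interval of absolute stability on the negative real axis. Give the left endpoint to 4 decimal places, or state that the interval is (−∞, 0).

(-6.0000, 0).

Set f=λy, z=hλ:
  y_{n+1} = y_n + z·[2/3·y_n + 1/3·y_{n+1}] ⇒ (1 − 1/3z)y_{n+1} = (1 + 2/3z)y_n
  R(z) = (1 + 2/3z)/(1 − 1/3z).

Find x<0 with |R(x)|<1.
x=-0.84: |R|=0.3437
R=−1: 1+2/3x = −1+1/3x ⇒ -1/3x=2 ⇒ x=2/(-1/3)=-6.0000
Confirm numerically:
  x=-5.829: |R|=0.98063 <1
  x=-4.997: |R|=0.87458 <1
  x=-4.195: |R|=0.74913 <1
  x=-2.741: |R|=0.43233 <1
  x=-6.329: |R|=1.03527 >1
  x=-6.268: |R|=1.02892 >1
Interval (-6.0000, 0).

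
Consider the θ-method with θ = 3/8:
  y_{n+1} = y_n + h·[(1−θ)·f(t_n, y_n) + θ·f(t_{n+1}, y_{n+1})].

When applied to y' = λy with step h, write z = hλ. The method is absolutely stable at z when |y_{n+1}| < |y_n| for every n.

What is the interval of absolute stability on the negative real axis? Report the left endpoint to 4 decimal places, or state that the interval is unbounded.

Test eqn y'=λy, z=hλ:
  y_{n+1} = y_n + z·[5/8·y_n + 3/8·y_{n+1}] ⇒ (1 − 3/8z)y_{n+1} = (1 + 5/8z)y_n
  R(z) = (1 + 5/8z)/(1 − 3/8z).

Need |R(x)|<1, x<0.
x=-0.82: |R|=0.3728
R=−1: 1+5/8x = −1+3/8x ⇒ -1/4x=2 ⇒ x=2/(-1/4)=-8.0000
Confirm numerically:
  x=-7.340: |R|=0.95603 <1
  x=-5.695: |R|=0.81622 <1
  x=-4.833: |R|=0.71848 <1
  x=-8.443: |R|=1.02658 >1
  x=-8.275: |R|=1.01676 >1
Interval (-8.0000, 0).

z∈(-8.0000,0).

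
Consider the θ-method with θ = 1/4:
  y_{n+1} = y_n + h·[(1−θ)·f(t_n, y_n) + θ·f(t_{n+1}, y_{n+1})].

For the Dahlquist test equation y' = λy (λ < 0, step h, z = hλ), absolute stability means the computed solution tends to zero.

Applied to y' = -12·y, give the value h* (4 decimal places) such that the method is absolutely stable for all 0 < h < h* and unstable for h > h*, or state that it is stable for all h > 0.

With y'=λy (z=hλ):
  y_{n+1} = y_n + z·[3/4·y_n + 1/4·y_{n+1}] ⇒ (1 − 1/4z)y_{n+1} = (1 + 3/4z)y_n
  ⇒ R(z) = (1 + 3/4z)/(1 − 1/4z).

Find x<0 with |R(x)|<1.
x=-1.24: |R|=0.0534
R=−1: 1+3/4x = −1+1/4x ⇒ -1/2x=2 ⇒ x=2/(-1/2)=-4.0000
Confirm numerically:
  x=-3.754: |R|=0.93655 <1
  x=-2.751: |R|=0.62998 <1
  x=-2.324: |R|=0.46996 <1
  x=-2.050: |R|=0.35537 <1
  x=-4.165: |R|=1.04042 >1
  x=-4.037: |R|=1.00921 >1
Interval (-4.0000, 0).

(-4.0000,0); λ=-12 ⇒ h* = (4)/12 = 0.3333.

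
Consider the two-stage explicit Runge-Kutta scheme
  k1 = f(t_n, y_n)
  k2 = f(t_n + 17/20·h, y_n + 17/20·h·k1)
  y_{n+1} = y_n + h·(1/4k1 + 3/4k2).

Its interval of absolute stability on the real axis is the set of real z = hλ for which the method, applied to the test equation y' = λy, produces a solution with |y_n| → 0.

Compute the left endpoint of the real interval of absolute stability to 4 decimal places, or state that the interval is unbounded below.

z* = -1.5686.

Test eqn y'=λy, z=hλ:
  k1=λy_n ⇒ h·k1=z·y_n;  k2=λ(1+17/20z)y_n ⇒ h·k2=z(1+17/20z)y_n
  y_{n+1}/y_n = 1 + 1/4z + 3/4z(1+17/20z) = 1 + z + 51/80z²
  ⇒ R(z) = 1 + z + 51/80z².

Boundary: |R(x)|=1, x<0.
x=-1.72: |R|=1.1660
R=1: x+51/80x²=0 ⇒ x=−80/51=-1.5686; min R=1−1/(4·51/80)=0.6078>−1
Confirm numerically:
  x=-1.227: |R|=0.73277 <1
  x=-1.212: |R|=0.72445 <1
  x=-1.039: |R|=0.64919 <1
  x=-0.997: |R|=0.63668 <1
  x=-2.059: |R|=1.64367 >1
  x=-1.724: |R|=1.17076 >1
Interval (-1.5686, 0).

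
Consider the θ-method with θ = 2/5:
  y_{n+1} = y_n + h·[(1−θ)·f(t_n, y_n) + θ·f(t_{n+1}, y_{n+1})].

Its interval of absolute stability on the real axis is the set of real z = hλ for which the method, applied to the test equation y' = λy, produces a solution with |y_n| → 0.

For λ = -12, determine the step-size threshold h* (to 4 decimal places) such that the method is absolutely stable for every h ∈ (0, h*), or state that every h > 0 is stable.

(-10.0000,0); λ=-12 ⇒ h* = (10)/12 = 0.8333.

With y'=λy (z=hλ):
  y_{n+1} = y_n + z·[3/5·y_n + 2/5·y_{n+1}] ⇒ (1 − 2/5z)y_{n+1} = (1 + 3/5z)y_n
  so R(z) = (1 + 3/5z)/(1 − 2/5z).

Boundary: |R(x)|=1, x<0.
x=-0.82: |R|=0.3825
R=−1: 1+3/5x = −1+2/5x ⇒ -1/5x=2 ⇒ x=2/(-1/5)=-10.0000
Confirm numerically:
  x=-8.652: |R|=0.93956 <1
  x=-8.252: |R|=0.91871 <1
  x=-7.834: |R|=0.89520 <1
  x=-10.372: |R|=1.01445 >1
  x=-10.167: |R|=1.00659 >1
  x=-10.021: |R|=1.00084 >1
Stable set (-10.0000, 0).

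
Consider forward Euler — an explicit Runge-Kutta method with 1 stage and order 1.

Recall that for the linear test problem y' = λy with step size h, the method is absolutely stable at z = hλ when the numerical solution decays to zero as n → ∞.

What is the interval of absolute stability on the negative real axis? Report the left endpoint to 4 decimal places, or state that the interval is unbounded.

z∈(-2.0000,0).

On y'=λy, z=hλ:
  order 1, 1-stage ⇒ R(z)=1+z
  (e.g. R(-1.43)=-0.43000, |R|=0.43000)

Solve |R(x)|<1 on ℝ⁻.
x=-1.43: |R|=0.4300
|R(-1.36)|=0.3600 |R(-0.91)|=0.0900 |R(-0.66)|=0.3400
Bisect:
  x_lo=-2.6832 |R|=1.6832  x_hi=-0.2698 |R|=0.7302
  mid=-1.47647 |R|=0.47647 →hi
  mid=-2.07983 |R|=1.07983 →lo
  mid=-1.77815 |R|=0.77815 →hi
  mid=-1.92899 |R|=0.92899 →hi
  mid=-2.00441 |R|=1.00441 →lo
  mid=-1.96670 |R|=0.96670 →hi
  mid=-1.98555 |R|=0.98555 →hi
  mid=-1.99498 |R|=0.99498 →hi
  ...
  [-2.00014,-1.99999] ⇒ x*=-2.0000
Interval (-2.0000, 0).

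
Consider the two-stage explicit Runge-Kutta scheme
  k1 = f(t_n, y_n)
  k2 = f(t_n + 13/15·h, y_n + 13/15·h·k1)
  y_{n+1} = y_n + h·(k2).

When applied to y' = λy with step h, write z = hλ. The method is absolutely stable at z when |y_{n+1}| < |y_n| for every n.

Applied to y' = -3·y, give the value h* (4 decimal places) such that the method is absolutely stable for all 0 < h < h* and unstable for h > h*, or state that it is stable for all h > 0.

(-1.1538,0); λ=-3 ⇒ h* = (15/13)/3 = 0.3846.

Set f=λy, z=hλ:
  k1=λy_n ⇒ h·k1=z·y_n;  k2=λ(1+13/15z)y_n ⇒ h·k2=z(1+13/15z)y_n
  y_{n+1}/y_n = 1 + z(1+13/15z) = 1 + z + 13/15z²
  so R(z) = 1 + z + 13/15z².

Find x<0 with |R(x)|<1.
x=-1.63: |R|=1.6726
R=1: x+13/15x²=0 ⇒ x=−15/13=-1.1538; min R=1−1/(4·13/15)=0.7115>−1
Confirm numerically:
  x=-0.939: |R|=0.82516 <1
  x=-0.775: |R|=0.74554 <1
  x=-0.770: |R|=0.74385 <1
  x=-0.628: |R|=0.71380 <1
  x=-1.741: |R|=1.88594 >1
  x=-1.570: |R|=1.56625 >1
  x=-1.541: |R|=1.51706 >1
Interval (-1.1538, 0).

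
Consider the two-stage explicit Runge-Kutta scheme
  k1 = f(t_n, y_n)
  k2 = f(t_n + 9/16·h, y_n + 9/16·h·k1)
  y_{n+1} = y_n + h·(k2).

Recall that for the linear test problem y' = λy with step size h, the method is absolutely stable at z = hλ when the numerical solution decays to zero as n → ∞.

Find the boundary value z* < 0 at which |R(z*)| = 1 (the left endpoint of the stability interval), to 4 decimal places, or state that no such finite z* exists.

z* = -1.7778.

Set f=λy, z=hλ:
  k1=λy_n ⇒ h·k1=z·y_n;  k2=λ(1+9/16z)y_n ⇒ h·k2=z(1+9/16z)y_n
  y_{n+1}/y_n = 1 + z(1+9/16z) = 1 + z + 9/16z²
  R(z) = 1 + z + 9/16z².

Need |R(x)|<1, x<0.
x=-1.29: |R|=0.6461
R=1: x+9/16x²=0 ⇒ x=−16/9=-1.7778; min R=1−1/(4·9/16)=0.5556>−1
Confirm numerically:
  x=-1.694: |R|=0.92017 <1
  x=-1.361: |R|=0.68093 <1
  x=-1.288: |R|=0.64516 <1
  x=-1.175: |R|=0.60160 <1
  x=-2.209: |R|=1.53582 >1
  x=-2.147: |R|=1.44591 >1
  x=-2.135: |R|=1.42900 >1
Interval (-1.7778, 0).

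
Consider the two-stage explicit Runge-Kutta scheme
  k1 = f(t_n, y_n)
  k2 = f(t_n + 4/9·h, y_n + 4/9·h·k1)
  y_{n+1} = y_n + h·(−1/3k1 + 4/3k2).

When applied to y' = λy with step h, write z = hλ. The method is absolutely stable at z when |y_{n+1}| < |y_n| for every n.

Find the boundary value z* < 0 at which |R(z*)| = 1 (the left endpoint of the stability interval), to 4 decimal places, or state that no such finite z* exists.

With y'=λy (z=hλ):
  k1=λy_n ⇒ h·k1=z·y_n;  k2=λ(1+4/9z)y_n ⇒ h·k2=z(1+4/9z)y_n
  y_{n+1}/y_n = 1 − 1/3z + 4/3z(1+4/9z) = 1 + z + 16/27z²
  Hence R(z) = 1 + z + 16/27z².

Boundary: |R(x)|=1, x<0.
x=-0.76: |R|=0.5823
R=1: x+16/27x²=0 ⇒ x=−27/16=-1.6875; min R=1−1/(4·16/27)=0.5781>−1
Confirm numerically:
  x=-1.574: |R|=0.89413 <1
  x=-1.425: |R|=0.77833 <1
  x=-1.304: |R|=0.70365 <1
  x=-0.928: |R|=0.58233 <1
  x=-2.078: |R|=1.48086 >1
  x=-1.885: |R|=1.22061 >1
  x=-1.733: |R|=1.04673 >1
Interval (-1.6875, 0).

z* = -1.6875.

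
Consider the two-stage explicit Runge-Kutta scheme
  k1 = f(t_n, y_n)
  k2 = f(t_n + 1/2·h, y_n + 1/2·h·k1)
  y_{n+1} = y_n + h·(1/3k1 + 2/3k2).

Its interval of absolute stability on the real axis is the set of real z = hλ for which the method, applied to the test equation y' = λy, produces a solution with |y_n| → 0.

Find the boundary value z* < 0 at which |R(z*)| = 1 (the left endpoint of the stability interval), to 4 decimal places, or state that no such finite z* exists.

Test eqn y'=λy, z=hλ:
  k1=λy_n ⇒ h·k1=z·y_n;  k2=λ(1+1/2z)y_n ⇒ h·k2=z(1+1/2z)y_n
  y_{n+1}/y_n = 1 + 1/3z + 2/3z(1+1/2z) = 1 + z + 1/3z²
  ⇒ R(z) = 1 + z + 1/3z².

Find x<0 with |R(x)|<1.
x=-0.41: |R|=0.6460
R=1: x+1/3x²=0 ⇒ x=−3=-3.0000; min R=1−1/(4·1/3)=0.2500>−1
Confirm numerically:
  x=-2.388: |R|=0.51285 <1
  x=-2.324: |R|=0.47633 <1
  x=-1.981: |R|=0.32712 <1
  x=-3.555: |R|=1.65768 >1
  x=-3.314: |R|=1.34687 >1
So |R|<1 on (-3.0000, 0).

left endpoint -3.0000.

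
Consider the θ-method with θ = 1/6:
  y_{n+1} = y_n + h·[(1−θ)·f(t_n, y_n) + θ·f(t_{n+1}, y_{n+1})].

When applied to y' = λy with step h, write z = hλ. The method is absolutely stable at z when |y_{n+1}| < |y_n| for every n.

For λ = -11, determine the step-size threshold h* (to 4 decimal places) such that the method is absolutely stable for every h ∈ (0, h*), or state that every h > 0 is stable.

(-3.0000,0); λ=-11 ⇒ h* = (3)/11 = 0.2727.

With y'=λy (z=hλ):
  y_{n+1} = y_n + z·[5/6·y_n + 1/6·y_{n+1}] ⇒ (1 − 1/6z)y_{n+1} = (1 + 5/6z)y_n
  so R(z) = (1 + 5/6z)/(1 − 1/6z).

Find x<0 with |R(x)|<1.
x=-1.1: |R|=0.0704
R=−1: 1+5/6x = −1+1/6x ⇒ -2/3x=2 ⇒ x=2/(-2/3)=-3.0000
Confirm numerically:
  x=-2.403: |R|=0.71582 <1
  x=-2.316: |R|=0.67100 <1
  x=-1.503: |R|=0.20192 <1
  x=-1.220: |R|=0.01385 <1
  x=-3.506: |R|=1.21292 >1
  x=-3.411: |R|=1.17469 >1
  x=-3.343: |R|=1.14685 >1
So |R|<1 on (-3.0000, 0).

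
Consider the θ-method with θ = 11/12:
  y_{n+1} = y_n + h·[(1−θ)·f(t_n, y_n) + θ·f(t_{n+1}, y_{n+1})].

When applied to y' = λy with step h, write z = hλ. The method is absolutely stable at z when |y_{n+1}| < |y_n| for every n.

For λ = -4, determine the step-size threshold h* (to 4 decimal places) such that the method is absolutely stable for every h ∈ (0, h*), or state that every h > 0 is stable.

unbounded; (−∞, 0). Any h>0 works for λ=-4.

With y'=λy (z=hλ):
  y_{n+1} = y_n + z·[1/12·y_n + 11/12·y_{n+1}] ⇒ (1 − 11/12z)y_{n+1} = (1 + 1/12z)y_n
  so R(z) = (1 + 1/12z)/(1 − 11/12z).

Solve |R(x)|<1 on ℝ⁻.
x=-1.22: |R|=0.4241
x=-2: |R|=0.2941
x=-10: |R|=0.0164
x=-100: |R|=0.0791
θ=11/12≥1/2 ⇒ |1+1/12x|<|1−11/12x| ∀x<0 ⇒ unbounded interval.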